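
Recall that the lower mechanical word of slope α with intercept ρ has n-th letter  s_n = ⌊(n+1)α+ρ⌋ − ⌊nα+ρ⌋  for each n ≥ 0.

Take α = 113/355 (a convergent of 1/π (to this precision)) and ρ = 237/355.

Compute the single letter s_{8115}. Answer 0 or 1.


(n+1)α + ρ = (8116·113 + 237) / 355 = 917345/355
nα + ρ     = (8115·113 + 237) / 355 = 917232/355
⌊917345/355⌋ = 2584,  ⌊917232/355⌋ = 2583
s_{8115} = 2584 − 2583 = 1

1


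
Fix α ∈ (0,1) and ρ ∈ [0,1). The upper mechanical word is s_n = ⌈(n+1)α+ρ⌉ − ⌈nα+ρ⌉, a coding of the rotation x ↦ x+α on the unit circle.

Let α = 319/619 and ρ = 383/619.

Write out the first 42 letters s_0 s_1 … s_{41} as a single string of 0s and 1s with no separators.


n=0: ⌈(1·319+383)/619⌉ − ⌈(0·319+383)/619⌉ = ⌈702/619⌉ − ⌈383/619⌉ = 2 − 1 = 1
n=1: ⌈(2·319+383)/619⌉ − ⌈(1·319+383)/619⌉ = ⌈1021/619⌉ − ⌈702/619⌉ = 2 − 2 = 0
n=2: ⌈(3·319+383)/619⌉ − ⌈(2·319+383)/619⌉ = ⌈1340/619⌉ − ⌈1021/619⌉ = 3 − 2 = 1
n=3: ⌈(4·319+383)/619⌉ − ⌈(3·319+383)/619⌉ = ⌈1659/619⌉ − ⌈1340/619⌉ = 3 − 3 = 0
n=4: ⌈(5·319+383)/619⌉ − ⌈(4·319+383)/619⌉ = ⌈1978/619⌉ − ⌈1659/619⌉ = 4 − 3 = 1
n=5: ⌈(6·319+383)/619⌉ − ⌈(5·319+383)/619⌉ = ⌈2297/619⌉ − ⌈1978/619⌉ = 4 − 4 = 0
n=6: ⌈(7·319+383)/619⌉ − ⌈(6·319+383)/619⌉ = ⌈2616/619⌉ − ⌈2297/619⌉ = 5 − 4 = 1
n=7: ⌈(8·319+383)/619⌉ − ⌈(7·319+383)/619⌉ = ⌈2935/619⌉ − ⌈2616/619⌉ = 5 − 5 = 0
n=8: ⌈(9·319+383)/619⌉ − ⌈(8·319+383)/619⌉ = ⌈3254/619⌉ − ⌈2935/619⌉ = 6 − 5 = 1
n=9: ⌈(10·319+383)/619⌉ − ⌈(9·319+383)/619⌉ = ⌈3573/619⌉ − ⌈3254/619⌉ = 6 − 6 = 0
n=10: ⌈(11·319+383)/619⌉ − ⌈(10·319+383)/619⌉ = ⌈3892/619⌉ − ⌈3573/619⌉ = 7 − 6 = 1
n=11: ⌈(12·319+383)/619⌉ − ⌈(11·319+383)/619⌉ = ⌈4211/619⌉ − ⌈3892/619⌉ = 7 − 7 = 0
n=12: ⌈(13·319+383)/619⌉ − ⌈(12·319+383)/619⌉ = ⌈4530/619⌉ − ⌈4211/619⌉ = 8 − 7 = 1
n=13: ⌈(14·319+383)/619⌉ − ⌈(13·319+383)/619⌉ = ⌈4849/619⌉ − ⌈4530/619⌉ = 8 − 8 = 0
n=14: ⌈(15·319+383)/619⌉ − ⌈(14·319+383)/619⌉ = ⌈5168/619⌉ − ⌈4849/619⌉ = 9 − 8 = 1
n=15: ⌈(16·319+383)/619⌉ − ⌈(15·319+383)/619⌉ = ⌈5487/619⌉ − ⌈5168/619⌉ = 9 − 9 = 0
n=16: ⌈(17·319+383)/619⌉ − ⌈(16·319+383)/619⌉ = ⌈5806/619⌉ − ⌈5487/619⌉ = 10 − 9 = 1
n=17: ⌈(18·319+383)/619⌉ − ⌈(17·319+383)/619⌉ = ⌈6125/619⌉ − ⌈5806/619⌉ = 10 − 10 = 0
n=18: ⌈(19·319+383)/619⌉ − ⌈(18·319+383)/619⌉ = ⌈6444/619⌉ − ⌈6125/619⌉ = 11 − 10 = 1
n=19: ⌈(20·319+383)/619⌉ − ⌈(19·319+383)/619⌉ = ⌈6763/619⌉ − ⌈6444/619⌉ = 11 − 11 = 0
n=20: ⌈(21·319+383)/619⌉ − ⌈(20·319+383)/619⌉ = ⌈7082/619⌉ − ⌈6763/619⌉ = 12 − 11 = 1
n=21: ⌈(22·319+383)/619⌉ − ⌈(21·319+383)/619⌉ = ⌈7401/619⌉ − ⌈7082/619⌉ = 12 − 12 = 0
n=22: ⌈(23·319+383)/619⌉ − ⌈(22·319+383)/619⌉ = ⌈7720/619⌉ − ⌈7401/619⌉ = 13 − 12 = 1
n=23: ⌈(24·319+383)/619⌉ − ⌈(23·319+383)/619⌉ = ⌈8039/619⌉ − ⌈7720/619⌉ = 13 − 13 = 0
n=24: ⌈(25·319+383)/619⌉ − ⌈(24·319+383)/619⌉ = ⌈8358/619⌉ − ⌈8039/619⌉ = 14 − 13 = 1
n=25: ⌈(26·319+383)/619⌉ − ⌈(25·319+383)/619⌉ = ⌈8677/619⌉ − ⌈8358/619⌉ = 15 − 14 = 1
n=26: ⌈(27·319+383)/619⌉ − ⌈(26·319+383)/619⌉ = ⌈8996/619⌉ − ⌈8677/619⌉ = 15 − 15 = 0
n=27: ⌈(28·319+383)/619⌉ − ⌈(27·319+383)/619⌉ = ⌈9315/619⌉ − ⌈8996/619⌉ = 16 − 15 = 1
n=28: ⌈(29·319+383)/619⌉ − ⌈(28·319+383)/619⌉ = ⌈9634/619⌉ − ⌈9315/619⌉ = 16 − 16 = 0
n=29: ⌈(30·319+383)/619⌉ − ⌈(29·319+383)/619⌉ = ⌈9953/619⌉ − ⌈9634/619⌉ = 17 − 16 = 1
n=30: ⌈(31·319+383)/619⌉ − ⌈(30·319+383)/619⌉ = ⌈10272/619⌉ − ⌈9953/619⌉ = 17 − 17 = 0
n=31: ⌈(32·319+383)/619⌉ − ⌈(31·319+383)/619⌉ = ⌈10591/619⌉ − ⌈10272/619⌉ = 18 − 17 = 1
n=32: ⌈(33·319+383)/619⌉ − ⌈(32·319+383)/619⌉ = ⌈10910/619⌉ − ⌈10591/619⌉ = 18 − 18 = 0
n=33: ⌈(34·319+383)/619⌉ − ⌈(33·319+383)/619⌉ = ⌈11229/619⌉ − ⌈10910/619⌉ = 19 − 18 = 1
n=34: ⌈(35·319+383)/619⌉ − ⌈(34·319+383)/619⌉ = ⌈11548/619⌉ − ⌈11229/619⌉ = 19 − 19 = 0
n=35: ⌈(36·319+383)/619⌉ − ⌈(35·319+383)/619⌉ = ⌈11867/619⌉ − ⌈11548/619⌉ = 20 − 19 = 1
n=36: ⌈(37·319+383)/619⌉ − ⌈(36·319+383)/619⌉ = ⌈12186/619⌉ − ⌈11867/619⌉ = 20 − 20 = 0
n=37: ⌈(38·319+383)/619⌉ − ⌈(37·319+383)/619⌉ = ⌈12505/619⌉ − ⌈12186/619⌉ = 21 − 20 = 1
n=38: ⌈(39·319+383)/619⌉ − ⌈(38·319+383)/619⌉ = ⌈12824/619⌉ − ⌈12505/619⌉ = 21 − 21 = 0
n=39: ⌈(40·319+383)/619⌉ − ⌈(39·319+383)/619⌉ = ⌈13143/619⌉ − ⌈12824/619⌉ = 22 − 21 = 1
n=40: ⌈(41·319+383)/619⌉ − ⌈(40·319+383)/619⌉ = ⌈13462/619⌉ − ⌈13143/619⌉ = 22 − 22 = 0
n=41: ⌈(42·319+383)/619⌉ − ⌈(41·319+383)/619⌉ = ⌈13781/619⌉ − ⌈13462/619⌉ = 23 − 22 = 1

101010101010101010101010110101010101010101


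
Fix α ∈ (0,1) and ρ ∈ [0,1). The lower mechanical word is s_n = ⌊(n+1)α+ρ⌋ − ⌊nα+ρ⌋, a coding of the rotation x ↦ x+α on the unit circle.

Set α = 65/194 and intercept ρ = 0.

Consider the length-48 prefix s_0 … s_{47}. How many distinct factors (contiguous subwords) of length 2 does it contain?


t_n = ⌊(n·65)/194⌋ for n = 0 … 48:
  n=0…9: ⌊0/194⌋=0 ⌊65/194⌋=0 ⌊130/194⌋=0 ⌊195/194⌋=1 ⌊260/194⌋=1 ⌊325/194⌋=1 ⌊390/194⌋=2 ⌊455/194⌋=2 ⌊520/194⌋=2 ⌊585/194⌋=3
  n=10…19: ⌊650/194⌋=3 ⌊715/194⌋=3 ⌊780/194⌋=4 ⌊845/194⌋=4 ⌊910/194⌋=4 ⌊975/194⌋=5 ⌊1040/194⌋=5 ⌊1105/194⌋=5 ⌊1170/194⌋=6 ⌊1235/194⌋=6
  n=20…29: ⌊1300/194⌋=6 ⌊1365/194⌋=7 ⌊1430/194⌋=7 ⌊1495/194⌋=7 ⌊1560/194⌋=8 ⌊1625/194⌋=8 ⌊1690/194⌋=8 ⌊1755/194⌋=9 ⌊1820/194⌋=9 ⌊1885/194⌋=9
  n=30…39: ⌊1950/194⌋=10 ⌊2015/194⌋=10 ⌊2080/194⌋=10 ⌊2145/194⌋=11 ⌊2210/194⌋=11 ⌊2275/194⌋=11 ⌊2340/194⌋=12 ⌊2405/194⌋=12 ⌊2470/194⌋=12 ⌊2535/194⌋=13
  n=40…48: ⌊2600/194⌋=13 ⌊2665/194⌋=13 ⌊2730/194⌋=14 ⌊2795/194⌋=14 ⌊2860/194⌋=14 ⌊2925/194⌋=15 ⌊2990/194⌋=15 ⌊3055/194⌋=15 ⌊3120/194⌋=16
s_n = t_(n+1) − t_n for n = 0 … 47 gives
prefix = 001001001001001001001001001001001001001001001001
slide a length-2 window over [0..1] … [46..47] (47 windows); first occurrence of each distinct factor:
  [  0..  1] 00
  [  1..  2] 01
  [  2..  3] 10
  (the other 44 windows repeat one of these)
distinct factors: {00, 01, 10}
count = 3  (Sturmian bound for length 2 is 3)

3


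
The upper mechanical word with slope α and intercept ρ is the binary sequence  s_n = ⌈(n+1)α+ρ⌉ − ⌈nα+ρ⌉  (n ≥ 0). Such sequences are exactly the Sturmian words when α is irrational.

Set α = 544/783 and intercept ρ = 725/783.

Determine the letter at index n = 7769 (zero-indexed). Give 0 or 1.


1

(n+1)α + ρ = (7770·544 + 725) / 783 = 4227605/783
nα + ρ     = (7769·544 + 725) / 783 = 4227061/783
⌈4227605/783⌉ = 5400,  ⌈4227061/783⌉ = 5399
s_{7769} = 5400 − 5399 = 1


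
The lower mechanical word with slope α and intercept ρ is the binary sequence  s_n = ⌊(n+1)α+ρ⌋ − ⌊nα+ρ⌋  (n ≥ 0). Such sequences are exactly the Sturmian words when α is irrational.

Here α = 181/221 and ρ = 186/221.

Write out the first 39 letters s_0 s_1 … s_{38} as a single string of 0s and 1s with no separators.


n=0: ⌊(1·181+186)/221⌋ − ⌊(0·181+186)/221⌋ = ⌊367/221⌋ − ⌊186/221⌋ = 1 − 0 = 1
n=1: ⌊(2·181+186)/221⌋ − ⌊(1·181+186)/221⌋ = ⌊548/221⌋ − ⌊367/221⌋ = 2 − 1 = 1
n=2: ⌊(3·181+186)/221⌋ − ⌊(2·181+186)/221⌋ = ⌊729/221⌋ − ⌊548/221⌋ = 3 − 2 = 1
n=3: ⌊(4·181+186)/221⌋ − ⌊(3·181+186)/221⌋ = ⌊910/221⌋ − ⌊729/221⌋ = 4 − 3 = 1
n=4: ⌊(5·181+186)/221⌋ − ⌊(4·181+186)/221⌋ = ⌊1091/221⌋ − ⌊910/221⌋ = 4 − 4 = 0
n=5: ⌊(6·181+186)/221⌋ − ⌊(5·181+186)/221⌋ = ⌊1272/221⌋ − ⌊1091/221⌋ = 5 − 4 = 1
n=6: ⌊(7·181+186)/221⌋ − ⌊(6·181+186)/221⌋ = ⌊1453/221⌋ − ⌊1272/221⌋ = 6 − 5 = 1
n=7: ⌊(8·181+186)/221⌋ − ⌊(7·181+186)/221⌋ = ⌊1634/221⌋ − ⌊1453/221⌋ = 7 − 6 = 1
n=8: ⌊(9·181+186)/221⌋ − ⌊(8·181+186)/221⌋ = ⌊1815/221⌋ − ⌊1634/221⌋ = 8 − 7 = 1
n=9: ⌊(10·181+186)/221⌋ − ⌊(9·181+186)/221⌋ = ⌊1996/221⌋ − ⌊1815/221⌋ = 9 − 8 = 1
n=10: ⌊(11·181+186)/221⌋ − ⌊(10·181+186)/221⌋ = ⌊2177/221⌋ − ⌊1996/221⌋ = 9 − 9 = 0
n=11: ⌊(12·181+186)/221⌋ − ⌊(11·181+186)/221⌋ = ⌊2358/221⌋ − ⌊2177/221⌋ = 10 − 9 = 1
n=12: ⌊(13·181+186)/221⌋ − ⌊(12·181+186)/221⌋ = ⌊2539/221⌋ − ⌊2358/221⌋ = 11 − 10 = 1
n=13: ⌊(14·181+186)/221⌋ − ⌊(13·181+186)/221⌋ = ⌊2720/221⌋ − ⌊2539/221⌋ = 12 − 11 = 1
n=14: ⌊(15·181+186)/221⌋ − ⌊(14·181+186)/221⌋ = ⌊2901/221⌋ − ⌊2720/221⌋ = 13 − 12 = 1
n=15: ⌊(16·181+186)/221⌋ − ⌊(15·181+186)/221⌋ = ⌊3082/221⌋ − ⌊2901/221⌋ = 13 − 13 = 0
n=16: ⌊(17·181+186)/221⌋ − ⌊(16·181+186)/221⌋ = ⌊3263/221⌋ − ⌊3082/221⌋ = 14 − 13 = 1
n=17: ⌊(18·181+186)/221⌋ − ⌊(17·181+186)/221⌋ = ⌊3444/221⌋ − ⌊3263/221⌋ = 15 − 14 = 1
n=18: ⌊(19·181+186)/221⌋ − ⌊(18·181+186)/221⌋ = ⌊3625/221⌋ − ⌊3444/221⌋ = 16 − 15 = 1
n=19: ⌊(20·181+186)/221⌋ − ⌊(19·181+186)/221⌋ = ⌊3806/221⌋ − ⌊3625/221⌋ = 17 − 16 = 1
n=20: ⌊(21·181+186)/221⌋ − ⌊(20·181+186)/221⌋ = ⌊3987/221⌋ − ⌊3806/221⌋ = 18 − 17 = 1
n=21: ⌊(22·181+186)/221⌋ − ⌊(21·181+186)/221⌋ = ⌊4168/221⌋ − ⌊3987/221⌋ = 18 − 18 = 0
n=22: ⌊(23·181+186)/221⌋ − ⌊(22·181+186)/221⌋ = ⌊4349/221⌋ − ⌊4168/221⌋ = 19 − 18 = 1
n=23: ⌊(24·181+186)/221⌋ − ⌊(23·181+186)/221⌋ = ⌊4530/221⌋ − ⌊4349/221⌋ = 20 − 19 = 1
n=24: ⌊(25·181+186)/221⌋ − ⌊(24·181+186)/221⌋ = ⌊4711/221⌋ − ⌊4530/221⌋ = 21 − 20 = 1
n=25: ⌊(26·181+186)/221⌋ − ⌊(25·181+186)/221⌋ = ⌊4892/221⌋ − ⌊4711/221⌋ = 22 − 21 = 1
n=26: ⌊(27·181+186)/221⌋ − ⌊(26·181+186)/221⌋ = ⌊5073/221⌋ − ⌊4892/221⌋ = 22 − 22 = 0
n=27: ⌊(28·181+186)/221⌋ − ⌊(27·181+186)/221⌋ = ⌊5254/221⌋ − ⌊5073/221⌋ = 23 − 22 = 1
n=28: ⌊(29·181+186)/221⌋ − ⌊(28·181+186)/221⌋ = ⌊5435/221⌋ − ⌊5254/221⌋ = 24 − 23 = 1
n=29: ⌊(30·181+186)/221⌋ − ⌊(29·181+186)/221⌋ = ⌊5616/221⌋ − ⌊5435/221⌋ = 25 − 24 = 1
n=30: ⌊(31·181+186)/221⌋ − ⌊(30·181+186)/221⌋ = ⌊5797/221⌋ − ⌊5616/221⌋ = 26 − 25 = 1
n=31: ⌊(32·181+186)/221⌋ − ⌊(31·181+186)/221⌋ = ⌊5978/221⌋ − ⌊5797/221⌋ = 27 − 26 = 1
n=32: ⌊(33·181+186)/221⌋ − ⌊(32·181+186)/221⌋ = ⌊6159/221⌋ − ⌊5978/221⌋ = 27 − 27 = 0
n=33: ⌊(34·181+186)/221⌋ − ⌊(33·181+186)/221⌋ = ⌊6340/221⌋ − ⌊6159/221⌋ = 28 − 27 = 1
n=34: ⌊(35·181+186)/221⌋ − ⌊(34·181+186)/221⌋ = ⌊6521/221⌋ − ⌊6340/221⌋ = 29 − 28 = 1
n=35: ⌊(36·181+186)/221⌋ − ⌊(35·181+186)/221⌋ = ⌊6702/221⌋ − ⌊6521/221⌋ = 30 − 29 = 1
n=36: ⌊(37·181+186)/221⌋ − ⌊(36·181+186)/221⌋ = ⌊6883/221⌋ − ⌊6702/221⌋ = 31 − 30 = 1
n=37: ⌊(38·181+186)/221⌋ − ⌊(37·181+186)/221⌋ = ⌊7064/221⌋ − ⌊6883/221⌋ = 31 − 31 = 0
n=38: ⌊(39·181+186)/221⌋ − ⌊(38·181+186)/221⌋ = ⌊7245/221⌋ − ⌊7064/221⌋ = 32 − 31 = 1

111101111101111011111011110111110111101


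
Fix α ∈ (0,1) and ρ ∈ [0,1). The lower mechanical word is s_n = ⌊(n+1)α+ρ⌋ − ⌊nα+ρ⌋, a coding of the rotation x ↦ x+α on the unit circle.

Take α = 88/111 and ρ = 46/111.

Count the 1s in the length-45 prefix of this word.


36

#1s = Σ_{n=0}^{44} s_n = Σ_{n=0}^{44} (⌊(n+1)α+ρ⌋ − ⌊nα+ρ⌋)
the sum telescopes: every ⌊nα+ρ⌋ with 0 < n < 45 appears once with + and once with −, leaving ⌊45α+ρ⌋ − ⌊0·α+ρ⌋
45α + ρ = (45·88 + 46) / 111 = 4006/111
ρ = 46/111
⌊4006/111⌋ = 36,  ⌊46/111⌋ = 0
#1s = 36 − 0 = 36


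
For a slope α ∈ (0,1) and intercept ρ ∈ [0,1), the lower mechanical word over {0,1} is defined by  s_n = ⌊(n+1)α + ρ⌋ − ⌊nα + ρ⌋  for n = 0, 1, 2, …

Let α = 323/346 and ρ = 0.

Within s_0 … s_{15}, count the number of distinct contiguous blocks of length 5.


3

t_n = ⌊(n·323)/346⌋ for n = 0 … 16:
  n=0…9: ⌊0/346⌋=0 ⌊323/346⌋=0 ⌊646/346⌋=1 ⌊969/346⌋=2 ⌊1292/346⌋=3 ⌊1615/346⌋=4 ⌊1938/346⌋=5 ⌊2261/346⌋=6 ⌊2584/346⌋=7 ⌊2907/346⌋=8
  n=10…16: ⌊3230/346⌋=9 ⌊3553/346⌋=10 ⌊3876/346⌋=11 ⌊4199/346⌋=12 ⌊4522/346⌋=13 ⌊4845/346⌋=14 ⌊5168/346⌋=14
s_n = t_(n+1) − t_n for n = 0 … 15 gives
prefix = 0111111111111110
slide a length-5 window over [0..4] … [11..15] (12 windows); first occurrence of each distinct factor:
  [  0..  4] 01111
  [  1..  5] 11111
  [ 11.. 15] 11110
  (the other 9 windows repeat one of these)
distinct factors: {01111, 11110, 11111}
count = 3  (Sturmian bound for length 5 is 6)


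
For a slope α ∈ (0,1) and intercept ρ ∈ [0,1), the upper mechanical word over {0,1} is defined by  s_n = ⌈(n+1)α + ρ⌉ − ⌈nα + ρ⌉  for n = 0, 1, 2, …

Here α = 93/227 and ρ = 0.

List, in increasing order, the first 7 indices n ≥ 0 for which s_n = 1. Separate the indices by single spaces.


n=0: ⌈93/227⌉−⌈0/227⌉ = 1−0 = 1  ← one
n=1: ⌈186/227⌉−⌈93/227⌉ = 1−1 = 0
n=2: ⌈279/227⌉−⌈186/227⌉ = 2−1 = 1  ← one
n=3: ⌈372/227⌉−⌈279/227⌉ = 2−2 = 0
n=4: ⌈465/227⌉−⌈372/227⌉ = 3−2 = 1  ← one
n=5: ⌈558/227⌉−⌈465/227⌉ = 3−3 = 0
n=6: ⌈651/227⌉−⌈558/227⌉ = 3−3 = 0
n=7: ⌈744/227⌉−⌈651/227⌉ = 4−3 = 1  ← one
n=8: ⌈837/227⌉−⌈744/227⌉ = 4−4 = 0
n=9: ⌈930/227⌉−⌈837/227⌉ = 5−4 = 1  ← one
n=10: ⌈1023/227⌉−⌈930/227⌉ = 5−5 = 0
n=11: ⌈1116/227⌉−⌈1023/227⌉ = 5−5 = 0
n=12: ⌈1209/227⌉−⌈1116/227⌉ = 6−5 = 1  ← one
n=13: ⌈1302/227⌉−⌈1209/227⌉ = 6−6 = 0
n=14: ⌈1395/227⌉−⌈1302/227⌉ = 7−6 = 1  ← one
positions of the first 7 ones: 0 2 4 7 9 12 14

0 2 4 7 9 12 14


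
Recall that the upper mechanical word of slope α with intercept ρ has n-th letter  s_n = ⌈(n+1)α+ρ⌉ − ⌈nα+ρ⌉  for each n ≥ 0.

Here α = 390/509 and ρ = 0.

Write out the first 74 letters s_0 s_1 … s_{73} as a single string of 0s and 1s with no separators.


n=0: ⌈(1·390)/509⌉ − ⌈(0·390)/509⌉ = ⌈390/509⌉ − ⌈0/509⌉ = 1 − 0 = 1
n=1: ⌈(2·390)/509⌉ − ⌈(1·390)/509⌉ = ⌈780/509⌉ − ⌈390/509⌉ = 2 − 1 = 1
n=2: ⌈(3·390)/509⌉ − ⌈(2·390)/509⌉ = ⌈1170/509⌉ − ⌈780/509⌉ = 3 − 2 = 1
n=3: ⌈(4·390)/509⌉ − ⌈(3·390)/509⌉ = ⌈1560/509⌉ − ⌈1170/509⌉ = 4 − 3 = 1
n=4: ⌈(5·390)/509⌉ − ⌈(4·390)/509⌉ = ⌈1950/509⌉ − ⌈1560/509⌉ = 4 − 4 = 0
n=5: ⌈(6·390)/509⌉ − ⌈(5·390)/509⌉ = ⌈2340/509⌉ − ⌈1950/509⌉ = 5 − 4 = 1
n=6: ⌈(7·390)/509⌉ − ⌈(6·390)/509⌉ = ⌈2730/509⌉ − ⌈2340/509⌉ = 6 − 5 = 1
n=7: ⌈(8·390)/509⌉ − ⌈(7·390)/509⌉ = ⌈3120/509⌉ − ⌈2730/509⌉ = 7 − 6 = 1
n=8: ⌈(9·390)/509⌉ − ⌈(8·390)/509⌉ = ⌈3510/509⌉ − ⌈3120/509⌉ = 7 − 7 = 0
n=9: ⌈(10·390)/509⌉ − ⌈(9·390)/509⌉ = ⌈3900/509⌉ − ⌈3510/509⌉ = 8 − 7 = 1
n=10: ⌈(11·390)/509⌉ − ⌈(10·390)/509⌉ = ⌈4290/509⌉ − ⌈3900/509⌉ = 9 − 8 = 1
n=11: ⌈(12·390)/509⌉ − ⌈(11·390)/509⌉ = ⌈4680/509⌉ − ⌈4290/509⌉ = 10 − 9 = 1
n=12: ⌈(13·390)/509⌉ − ⌈(12·390)/509⌉ = ⌈5070/509⌉ − ⌈4680/509⌉ = 10 − 10 = 0
n=13: ⌈(14·390)/509⌉ − ⌈(13·390)/509⌉ = ⌈5460/509⌉ − ⌈5070/509⌉ = 11 − 10 = 1
n=14: ⌈(15·390)/509⌉ − ⌈(14·390)/509⌉ = ⌈5850/509⌉ − ⌈5460/509⌉ = 12 − 11 = 1
n=15: ⌈(16·390)/509⌉ − ⌈(15·390)/509⌉ = ⌈6240/509⌉ − ⌈5850/509⌉ = 13 − 12 = 1
n=16: ⌈(17·390)/509⌉ − ⌈(16·390)/509⌉ = ⌈6630/509⌉ − ⌈6240/509⌉ = 14 − 13 = 1
n=17: ⌈(18·390)/509⌉ − ⌈(17·390)/509⌉ = ⌈7020/509⌉ − ⌈6630/509⌉ = 14 − 14 = 0
n=18: ⌈(19·390)/509⌉ − ⌈(18·390)/509⌉ = ⌈7410/509⌉ − ⌈7020/509⌉ = 15 − 14 = 1
n=19: ⌈(20·390)/509⌉ − ⌈(19·390)/509⌉ = ⌈7800/509⌉ − ⌈7410/509⌉ = 16 − 15 = 1
n=20: ⌈(21·390)/509⌉ − ⌈(20·390)/509⌉ = ⌈8190/509⌉ − ⌈7800/509⌉ = 17 − 16 = 1
n=21: ⌈(22·390)/509⌉ − ⌈(21·390)/509⌉ = ⌈8580/509⌉ − ⌈8190/509⌉ = 17 − 17 = 0
n=22: ⌈(23·390)/509⌉ − ⌈(22·390)/509⌉ = ⌈8970/509⌉ − ⌈8580/509⌉ = 18 − 17 = 1
n=23: ⌈(24·390)/509⌉ − ⌈(23·390)/509⌉ = ⌈9360/509⌉ − ⌈8970/509⌉ = 19 − 18 = 1
n=24: ⌈(25·390)/509⌉ − ⌈(24·390)/509⌉ = ⌈9750/509⌉ − ⌈9360/509⌉ = 20 − 19 = 1
n=25: ⌈(26·390)/509⌉ − ⌈(25·390)/509⌉ = ⌈10140/509⌉ − ⌈9750/509⌉ = 20 − 20 = 0
n=26: ⌈(27·390)/509⌉ − ⌈(26·390)/509⌉ = ⌈10530/509⌉ − ⌈10140/509⌉ = 21 − 20 = 1
n=27: ⌈(28·390)/509⌉ − ⌈(27·390)/509⌉ = ⌈10920/509⌉ − ⌈10530/509⌉ = 22 − 21 = 1
n=28: ⌈(29·390)/509⌉ − ⌈(28·390)/509⌉ = ⌈11310/509⌉ − ⌈10920/509⌉ = 23 − 22 = 1
n=29: ⌈(30·390)/509⌉ − ⌈(29·390)/509⌉ = ⌈11700/509⌉ − ⌈11310/509⌉ = 23 − 23 = 0
n=30: ⌈(31·390)/509⌉ − ⌈(30·390)/509⌉ = ⌈12090/509⌉ − ⌈11700/509⌉ = 24 − 23 = 1
n=31: ⌈(32·390)/509⌉ − ⌈(31·390)/509⌉ = ⌈12480/509⌉ − ⌈12090/509⌉ = 25 − 24 = 1
n=32: ⌈(33·390)/509⌉ − ⌈(32·390)/509⌉ = ⌈12870/509⌉ − ⌈12480/509⌉ = 26 − 25 = 1
n=33: ⌈(34·390)/509⌉ − ⌈(33·390)/509⌉ = ⌈13260/509⌉ − ⌈12870/509⌉ = 27 − 26 = 1
n=34: ⌈(35·390)/509⌉ − ⌈(34·390)/509⌉ = ⌈13650/509⌉ − ⌈13260/509⌉ = 27 − 27 = 0
n=35: ⌈(36·390)/509⌉ − ⌈(35·390)/509⌉ = ⌈14040/509⌉ − ⌈13650/509⌉ = 28 − 27 = 1
n=36: ⌈(37·390)/509⌉ − ⌈(36·390)/509⌉ = ⌈14430/509⌉ − ⌈14040/509⌉ = 29 − 28 = 1
n=37: ⌈(38·390)/509⌉ − ⌈(37·390)/509⌉ = ⌈14820/509⌉ − ⌈14430/509⌉ = 30 − 29 = 1
n=38: ⌈(39·390)/509⌉ − ⌈(38·390)/509⌉ = ⌈15210/509⌉ − ⌈14820/509⌉ = 30 − 30 = 0
n=39: ⌈(40·390)/509⌉ − ⌈(39·390)/509⌉ = ⌈15600/509⌉ − ⌈15210/509⌉ = 31 − 30 = 1
n=40: ⌈(41·390)/509⌉ − ⌈(40·390)/509⌉ = ⌈15990/509⌉ − ⌈15600/509⌉ = 32 − 31 = 1
n=41: ⌈(42·390)/509⌉ − ⌈(41·390)/509⌉ = ⌈16380/509⌉ − ⌈15990/509⌉ = 33 − 32 = 1
n=42: ⌈(43·390)/509⌉ − ⌈(42·390)/509⌉ = ⌈16770/509⌉ − ⌈16380/509⌉ = 33 − 33 = 0
n=43: ⌈(44·390)/509⌉ − ⌈(43·390)/509⌉ = ⌈17160/509⌉ − ⌈16770/509⌉ = 34 − 33 = 1
n=44: ⌈(45·390)/509⌉ − ⌈(44·390)/509⌉ = ⌈17550/509⌉ − ⌈17160/509⌉ = 35 − 34 = 1
n=45: ⌈(46·390)/509⌉ − ⌈(45·390)/509⌉ = ⌈17940/509⌉ − ⌈17550/509⌉ = 36 − 35 = 1
n=46: ⌈(47·390)/509⌉ − ⌈(46·390)/509⌉ = ⌈18330/509⌉ − ⌈17940/509⌉ = 37 − 36 = 1
n=47: ⌈(48·390)/509⌉ − ⌈(47·390)/509⌉ = ⌈18720/509⌉ − ⌈18330/509⌉ = 37 − 37 = 0
n=48: ⌈(49·390)/509⌉ − ⌈(48·390)/509⌉ = ⌈19110/509⌉ − ⌈18720/509⌉ = 38 − 37 = 1
n=49: ⌈(50·390)/509⌉ − ⌈(49·390)/509⌉ = ⌈19500/509⌉ − ⌈19110/509⌉ = 39 − 38 = 1
n=50: ⌈(51·390)/509⌉ − ⌈(50·390)/509⌉ = ⌈19890/509⌉ − ⌈19500/509⌉ = 40 − 39 = 1
n=51: ⌈(52·390)/509⌉ − ⌈(51·390)/509⌉ = ⌈20280/509⌉ − ⌈19890/509⌉ = 40 − 40 = 0
n=52: ⌈(53·390)/509⌉ − ⌈(52·390)/509⌉ = ⌈20670/509⌉ − ⌈20280/509⌉ = 41 − 40 = 1
n=53: ⌈(54·390)/509⌉ − ⌈(53·390)/509⌉ = ⌈21060/509⌉ − ⌈20670/509⌉ = 42 − 41 = 1
n=54: ⌈(55·390)/509⌉ − ⌈(54·390)/509⌉ = ⌈21450/509⌉ − ⌈21060/509⌉ = 43 − 42 = 1
n=55: ⌈(56·390)/509⌉ − ⌈(55·390)/509⌉ = ⌈21840/509⌉ − ⌈21450/509⌉ = 43 − 43 = 0
n=56: ⌈(57·390)/509⌉ − ⌈(56·390)/509⌉ = ⌈22230/509⌉ − ⌈21840/509⌉ = 44 − 43 = 1
n=57: ⌈(58·390)/509⌉ − ⌈(57·390)/509⌉ = ⌈22620/509⌉ − ⌈22230/509⌉ = 45 − 44 = 1
n=58: ⌈(59·390)/509⌉ − ⌈(58·390)/509⌉ = ⌈23010/509⌉ − ⌈22620/509⌉ = 46 − 45 = 1
n=59: ⌈(60·390)/509⌉ − ⌈(59·390)/509⌉ = ⌈23400/509⌉ − ⌈23010/509⌉ = 46 − 46 = 0
n=60: ⌈(61·390)/509⌉ − ⌈(60·390)/509⌉ = ⌈23790/509⌉ − ⌈23400/509⌉ = 47 − 46 = 1
n=61: ⌈(62·390)/509⌉ − ⌈(61·390)/509⌉ = ⌈24180/509⌉ − ⌈23790/509⌉ = 48 − 47 = 1
n=62: ⌈(63·390)/509⌉ − ⌈(62·390)/509⌉ = ⌈24570/509⌉ − ⌈24180/509⌉ = 49 − 48 = 1
n=63: ⌈(64·390)/509⌉ − ⌈(63·390)/509⌉ = ⌈24960/509⌉ − ⌈24570/509⌉ = 50 − 49 = 1
n=64: ⌈(65·390)/509⌉ − ⌈(64·390)/509⌉ = ⌈25350/509⌉ − ⌈24960/509⌉ = 50 − 50 = 0
n=65: ⌈(66·390)/509⌉ − ⌈(65·390)/509⌉ = ⌈25740/509⌉ − ⌈25350/509⌉ = 51 − 50 = 1
n=66: ⌈(67·390)/509⌉ − ⌈(66·390)/509⌉ = ⌈26130/509⌉ − ⌈25740/509⌉ = 52 − 51 = 1
n=67: ⌈(68·390)/509⌉ − ⌈(67·390)/509⌉ = ⌈26520/509⌉ − ⌈26130/509⌉ = 53 − 52 = 1
n=68: ⌈(69·390)/509⌉ − ⌈(68·390)/509⌉ = ⌈26910/509⌉ − ⌈26520/509⌉ = 53 − 53 = 0
n=69: ⌈(70·390)/509⌉ − ⌈(69·390)/509⌉ = ⌈27300/509⌉ − ⌈26910/509⌉ = 54 − 53 = 1
n=70: ⌈(71·390)/509⌉ − ⌈(70·390)/509⌉ = ⌈27690/509⌉ − ⌈27300/509⌉ = 55 − 54 = 1
n=71: ⌈(72·390)/509⌉ − ⌈(71·390)/509⌉ = ⌈28080/509⌉ − ⌈27690/509⌉ = 56 − 55 = 1
n=72: ⌈(73·390)/509⌉ − ⌈(72·390)/509⌉ = ⌈28470/509⌉ − ⌈28080/509⌉ = 56 − 56 = 0
n=73: ⌈(74·390)/509⌉ − ⌈(73·390)/509⌉ = ⌈28860/509⌉ − ⌈28470/509⌉ = 57 − 56 = 1

11110111011101111011101110111011110111011101111011101110111011110111011101


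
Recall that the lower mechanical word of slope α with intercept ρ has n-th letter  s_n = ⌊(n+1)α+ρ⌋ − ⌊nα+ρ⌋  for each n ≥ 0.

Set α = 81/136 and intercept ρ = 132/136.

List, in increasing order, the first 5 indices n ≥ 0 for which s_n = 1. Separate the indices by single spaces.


0 1 3 5 6

n=0: ⌊213/136⌋−⌊132/136⌋ = 1−0 = 1  ← one
n=1: ⌊294/136⌋−⌊213/136⌋ = 2−1 = 1  ← one
n=2: ⌊375/136⌋−⌊294/136⌋ = 2−2 = 0
n=3: ⌊456/136⌋−⌊375/136⌋ = 3−2 = 1  ← one
n=4: ⌊537/136⌋−⌊456/136⌋ = 3−3 = 0
n=5: ⌊618/136⌋−⌊537/136⌋ = 4−3 = 1  ← one
n=6: ⌊699/136⌋−⌊618/136⌋ = 5−4 = 1  ← one
positions of the first 5 ones: 0 1 3 5 6


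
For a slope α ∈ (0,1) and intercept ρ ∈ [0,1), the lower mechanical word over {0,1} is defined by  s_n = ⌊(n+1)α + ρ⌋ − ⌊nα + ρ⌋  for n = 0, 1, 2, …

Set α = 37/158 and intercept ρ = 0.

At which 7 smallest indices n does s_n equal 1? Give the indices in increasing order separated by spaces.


n=0: ⌊37/158⌋−⌊0/158⌋ = 0−0 = 0
n=1: ⌊74/158⌋−⌊37/158⌋ = 0−0 = 0
n=2: ⌊111/158⌋−⌊74/158⌋ = 0−0 = 0
n=3: ⌊148/158⌋−⌊111/158⌋ = 0−0 = 0
n=4: ⌊185/158⌋−⌊148/158⌋ = 1−0 = 1  ← one
n=5: ⌊222/158⌋−⌊185/158⌋ = 1−1 = 0
n=6: ⌊259/158⌋−⌊222/158⌋ = 1−1 = 0
n=7: ⌊296/158⌋−⌊259/158⌋ = 1−1 = 0
n=8: ⌊333/158⌋−⌊296/158⌋ = 2−1 = 1  ← one
n=9: ⌊370/158⌋−⌊333/158⌋ = 2−2 = 0
n=10: ⌊407/158⌋−⌊370/158⌋ = 2−2 = 0
n=11: ⌊444/158⌋−⌊407/158⌋ = 2−2 = 0
n=12: ⌊481/158⌋−⌊444/158⌋ = 3−2 = 1  ← one
n=13: ⌊518/158⌋−⌊481/158⌋ = 3−3 = 0
n=14: ⌊555/158⌋−⌊518/158⌋ = 3−3 = 0
n=15: ⌊592/158⌋−⌊555/158⌋ = 3−3 = 0
n=16: ⌊629/158⌋−⌊592/158⌋ = 3−3 = 0
n=17: ⌊666/158⌋−⌊629/158⌋ = 4−3 = 1  ← one
n=18: ⌊703/158⌋−⌊666/158⌋ = 4−4 = 0
n=19: ⌊740/158⌋−⌊703/158⌋ = 4−4 = 0
n=20: ⌊777/158⌋−⌊740/158⌋ = 4−4 = 0
n=21: ⌊814/158⌋−⌊777/158⌋ = 5−4 = 1  ← one
n=22: ⌊851/158⌋−⌊814/158⌋ = 5−5 = 0
n=23: ⌊888/158⌋−⌊851/158⌋ = 5−5 = 0
n=24: ⌊925/158⌋−⌊888/158⌋ = 5−5 = 0
n=25: ⌊962/158⌋−⌊925/158⌋ = 6−5 = 1  ← one
n=26: ⌊999/158⌋−⌊962/158⌋ = 6−6 = 0
n=27: ⌊1036/158⌋−⌊999/158⌋ = 6−6 = 0
n=28: ⌊1073/158⌋−⌊1036/158⌋ = 6−6 = 0
n=29: ⌊1110/158⌋−⌊1073/158⌋ = 7−6 = 1  ← one
positions of the first 7 ones: 4 8 12 17 21 25 29

4 8 12 17 21 25 29


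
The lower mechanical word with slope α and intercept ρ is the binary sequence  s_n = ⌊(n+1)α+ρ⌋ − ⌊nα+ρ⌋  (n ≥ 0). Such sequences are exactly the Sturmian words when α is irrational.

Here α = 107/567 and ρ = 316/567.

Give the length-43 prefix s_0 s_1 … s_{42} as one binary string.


0010000100001000001000010000100000100001000

n=0: ⌊(1·107+316)/567⌋ − ⌊(0·107+316)/567⌋ = ⌊423/567⌋ − ⌊316/567⌋ = 0 − 0 = 0
n=1: ⌊(2·107+316)/567⌋ − ⌊(1·107+316)/567⌋ = ⌊530/567⌋ − ⌊423/567⌋ = 0 − 0 = 0
n=2: ⌊(3·107+316)/567⌋ − ⌊(2·107+316)/567⌋ = ⌊637/567⌋ − ⌊530/567⌋ = 1 − 0 = 1
n=3: ⌊(4·107+316)/567⌋ − ⌊(3·107+316)/567⌋ = ⌊744/567⌋ − ⌊637/567⌋ = 1 − 1 = 0
n=4: ⌊(5·107+316)/567⌋ − ⌊(4·107+316)/567⌋ = ⌊851/567⌋ − ⌊744/567⌋ = 1 − 1 = 0
n=5: ⌊(6·107+316)/567⌋ − ⌊(5·107+316)/567⌋ = ⌊958/567⌋ − ⌊851/567⌋ = 1 − 1 = 0
n=6: ⌊(7·107+316)/567⌋ − ⌊(6·107+316)/567⌋ = ⌊1065/567⌋ − ⌊958/567⌋ = 1 − 1 = 0
n=7: ⌊(8·107+316)/567⌋ − ⌊(7·107+316)/567⌋ = ⌊1172/567⌋ − ⌊1065/567⌋ = 2 − 1 = 1
n=8: ⌊(9·107+316)/567⌋ − ⌊(8·107+316)/567⌋ = ⌊1279/567⌋ − ⌊1172/567⌋ = 2 − 2 = 0
n=9: ⌊(10·107+316)/567⌋ − ⌊(9·107+316)/567⌋ = ⌊1386/567⌋ − ⌊1279/567⌋ = 2 − 2 = 0
n=10: ⌊(11·107+316)/567⌋ − ⌊(10·107+316)/567⌋ = ⌊1493/567⌋ − ⌊1386/567⌋ = 2 − 2 = 0
n=11: ⌊(12·107+316)/567⌋ − ⌊(11·107+316)/567⌋ = ⌊1600/567⌋ − ⌊1493/567⌋ = 2 − 2 = 0
n=12: ⌊(13·107+316)/567⌋ − ⌊(12·107+316)/567⌋ = ⌊1707/567⌋ − ⌊1600/567⌋ = 3 − 2 = 1
n=13: ⌊(14·107+316)/567⌋ − ⌊(13·107+316)/567⌋ = ⌊1814/567⌋ − ⌊1707/567⌋ = 3 − 3 = 0
n=14: ⌊(15·107+316)/567⌋ − ⌊(14·107+316)/567⌋ = ⌊1921/567⌋ − ⌊1814/567⌋ = 3 − 3 = 0
n=15: ⌊(16·107+316)/567⌋ − ⌊(15·107+316)/567⌋ = ⌊2028/567⌋ − ⌊1921/567⌋ = 3 − 3 = 0
n=16: ⌊(17·107+316)/567⌋ − ⌊(16·107+316)/567⌋ = ⌊2135/567⌋ − ⌊2028/567⌋ = 3 − 3 = 0
n=17: ⌊(18·107+316)/567⌋ − ⌊(17·107+316)/567⌋ = ⌊2242/567⌋ − ⌊2135/567⌋ = 3 − 3 = 0
n=18: ⌊(19·107+316)/567⌋ − ⌊(18·107+316)/567⌋ = ⌊2349/567⌋ − ⌊2242/567⌋ = 4 − 3 = 1
n=19: ⌊(20·107+316)/567⌋ − ⌊(19·107+316)/567⌋ = ⌊2456/567⌋ − ⌊2349/567⌋ = 4 − 4 = 0
n=20: ⌊(21·107+316)/567⌋ − ⌊(20·107+316)/567⌋ = ⌊2563/567⌋ − ⌊2456/567⌋ = 4 − 4 = 0
n=21: ⌊(22·107+316)/567⌋ − ⌊(21·107+316)/567⌋ = ⌊2670/567⌋ − ⌊2563/567⌋ = 4 − 4 = 0
n=22: ⌊(23·107+316)/567⌋ − ⌊(22·107+316)/567⌋ = ⌊2777/567⌋ − ⌊2670/567⌋ = 4 − 4 = 0
n=23: ⌊(24·107+316)/567⌋ − ⌊(23·107+316)/567⌋ = ⌊2884/567⌋ − ⌊2777/567⌋ = 5 − 4 = 1
n=24: ⌊(25·107+316)/567⌋ − ⌊(24·107+316)/567⌋ = ⌊2991/567⌋ − ⌊2884/567⌋ = 5 − 5 = 0
n=25: ⌊(26·107+316)/567⌋ − ⌊(25·107+316)/567⌋ = ⌊3098/567⌋ − ⌊2991/567⌋ = 5 − 5 = 0
n=26: ⌊(27·107+316)/567⌋ − ⌊(26·107+316)/567⌋ = ⌊3205/567⌋ − ⌊3098/567⌋ = 5 − 5 = 0
n=27: ⌊(28·107+316)/567⌋ − ⌊(27·107+316)/567⌋ = ⌊3312/567⌋ − ⌊3205/567⌋ = 5 − 5 = 0
n=28: ⌊(29·107+316)/567⌋ − ⌊(28·107+316)/567⌋ = ⌊3419/567⌋ − ⌊3312/567⌋ = 6 − 5 = 1
n=29: ⌊(30·107+316)/567⌋ − ⌊(29·107+316)/567⌋ = ⌊3526/567⌋ − ⌊3419/567⌋ = 6 − 6 = 0
n=30: ⌊(31·107+316)/567⌋ − ⌊(30·107+316)/567⌋ = ⌊3633/567⌋ − ⌊3526/567⌋ = 6 − 6 = 0
n=31: ⌊(32·107+316)/567⌋ − ⌊(31·107+316)/567⌋ = ⌊3740/567⌋ − ⌊3633/567⌋ = 6 − 6 = 0
n=32: ⌊(33·107+316)/567⌋ − ⌊(32·107+316)/567⌋ = ⌊3847/567⌋ − ⌊3740/567⌋ = 6 − 6 = 0
n=33: ⌊(34·107+316)/567⌋ − ⌊(33·107+316)/567⌋ = ⌊3954/567⌋ − ⌊3847/567⌋ = 6 − 6 = 0
n=34: ⌊(35·107+316)/567⌋ − ⌊(34·107+316)/567⌋ = ⌊4061/567⌋ − ⌊3954/567⌋ = 7 − 6 = 1
n=35: ⌊(36·107+316)/567⌋ − ⌊(35·107+316)/567⌋ = ⌊4168/567⌋ − ⌊4061/567⌋ = 7 − 7 = 0
n=36: ⌊(37·107+316)/567⌋ − ⌊(36·107+316)/567⌋ = ⌊4275/567⌋ − ⌊4168/567⌋ = 7 − 7 = 0
n=37: ⌊(38·107+316)/567⌋ − ⌊(37·107+316)/567⌋ = ⌊4382/567⌋ − ⌊4275/567⌋ = 7 − 7 = 0
n=38: ⌊(39·107+316)/567⌋ − ⌊(38·107+316)/567⌋ = ⌊4489/567⌋ − ⌊4382/567⌋ = 7 − 7 = 0
n=39: ⌊(40·107+316)/567⌋ − ⌊(39·107+316)/567⌋ = ⌊4596/567⌋ − ⌊4489/567⌋ = 8 − 7 = 1
n=40: ⌊(41·107+316)/567⌋ − ⌊(40·107+316)/567⌋ = ⌊4703/567⌋ − ⌊4596/567⌋ = 8 − 8 = 0
n=41: ⌊(42·107+316)/567⌋ − ⌊(41·107+316)/567⌋ = ⌊4810/567⌋ − ⌊4703/567⌋ = 8 − 8 = 0
n=42: ⌊(43·107+316)/567⌋ − ⌊(42·107+316)/567⌋ = ⌊4917/567⌋ − ⌊4810/567⌋ = 8 − 8 = 0


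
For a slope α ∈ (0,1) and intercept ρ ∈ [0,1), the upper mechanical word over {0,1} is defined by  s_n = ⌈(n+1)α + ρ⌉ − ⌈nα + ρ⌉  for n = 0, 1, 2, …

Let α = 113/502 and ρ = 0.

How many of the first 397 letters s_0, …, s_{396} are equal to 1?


90

#1s = Σ_{n=0}^{396} s_n = Σ_{n=0}^{396} (⌈(n+1)α+ρ⌉ − ⌈nα+ρ⌉)
the sum telescopes: every ⌈nα+ρ⌉ with 0 < n < 397 appears once with + and once with −, leaving ⌈397α+ρ⌉ − ⌈0·α+ρ⌉
397α + ρ = (397·113) / 502 = 44861/502
ρ = 0/502
⌈44861/502⌉ = 90,  ⌈0/502⌉ = 0
#1s = 90 − 0 = 90


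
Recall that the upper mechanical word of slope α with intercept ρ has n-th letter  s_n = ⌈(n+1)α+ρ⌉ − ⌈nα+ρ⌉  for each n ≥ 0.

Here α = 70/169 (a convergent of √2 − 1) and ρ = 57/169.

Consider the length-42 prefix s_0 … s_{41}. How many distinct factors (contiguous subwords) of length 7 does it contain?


8

t_n = ⌈(n·70+57)/169⌉ for n = 0 … 42:
  n=0…9: ⌈57/169⌉=1 ⌈127/169⌉=1 ⌈197/169⌉=2 ⌈267/169⌉=2 ⌈337/169⌉=2 ⌈407/169⌉=3 ⌈477/169⌉=3 ⌈547/169⌉=4 ⌈617/169⌉=4 ⌈687/169⌉=5
  n=10…19: ⌈757/169⌉=5 ⌈827/169⌉=5 ⌈897/169⌉=6 ⌈967/169⌉=6 ⌈1037/169⌉=7 ⌈1107/169⌉=7 ⌈1177/169⌉=7 ⌈1247/169⌉=8 ⌈1317/169⌉=8 ⌈1387/169⌉=9
  n=20…29: ⌈1457/169⌉=9 ⌈1527/169⌉=10 ⌈1597/169⌉=10 ⌈1667/169⌉=10 ⌈1737/169⌉=11 ⌈1807/169⌉=11 ⌈1877/169⌉=12 ⌈1947/169⌉=12 ⌈2017/169⌉=12 ⌈2087/169⌉=13
  n=30…39: ⌈2157/169⌉=13 ⌈2227/169⌉=14 ⌈2297/169⌉=14 ⌈2367/169⌉=15 ⌈2437/169⌉=15 ⌈2507/169⌉=15 ⌈2577/169⌉=16 ⌈2647/169⌉=16 ⌈2717/169⌉=17 ⌈2787/169⌉=17
  n=40…42: ⌈2857/169⌉=17 ⌈2927/169⌉=18 ⌈2997/169⌉=18
s_n = t_(n+1) − t_n for n = 0 … 41 gives
prefix = 010010101001010010101001010010101001010010
slide a length-7 window over [0..6] … [35..41] (36 windows); first occurrence of each distinct factor:
  [  0..  6] 0100101
  [  1..  7] 1001010
  [  2..  8] 0010101
  [  3..  9] 0101010
  [  4.. 10] 1010100
  [  5.. 11] 0101001
  [  6.. 12] 1010010
  [  9.. 15] 0010100
  (the other 28 windows repeat one of these)
distinct factors: {0010100, 0010101, 0100101, 0101001, 0101010, 1001010, 1010010, 1010100}
count = 8  (Sturmian bound for length 7 is 8)


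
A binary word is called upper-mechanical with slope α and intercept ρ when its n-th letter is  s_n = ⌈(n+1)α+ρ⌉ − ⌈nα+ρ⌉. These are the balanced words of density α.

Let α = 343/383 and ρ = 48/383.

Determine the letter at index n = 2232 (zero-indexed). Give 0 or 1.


0

(n+1)α + ρ = (2233·343 + 48) / 383 = 765967/383
nα + ρ     = (2232·343 + 48) / 383 = 765624/383
⌈765967/383⌉ = 2000,  ⌈765624/383⌉ = 2000
s_{2232} = 2000 − 2000 = 0


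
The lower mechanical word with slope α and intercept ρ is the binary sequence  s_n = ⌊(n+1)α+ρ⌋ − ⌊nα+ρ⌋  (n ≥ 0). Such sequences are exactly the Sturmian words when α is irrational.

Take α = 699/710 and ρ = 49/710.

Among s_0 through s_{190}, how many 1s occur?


#1s = Σ_{n=0}^{190} s_n = Σ_{n=0}^{190} (⌊(n+1)α+ρ⌋ − ⌊nα+ρ⌋)
the sum telescopes: every ⌊nα+ρ⌋ with 0 < n < 191 appears once with + and once with −, leaving ⌊191α+ρ⌋ − ⌊0·α+ρ⌋
191α + ρ = (191·699 + 49) / 710 = 133558/710
ρ = 49/710
⌊133558/710⌋ = 188,  ⌊49/710⌋ = 0
#1s = 188 − 0 = 188

188


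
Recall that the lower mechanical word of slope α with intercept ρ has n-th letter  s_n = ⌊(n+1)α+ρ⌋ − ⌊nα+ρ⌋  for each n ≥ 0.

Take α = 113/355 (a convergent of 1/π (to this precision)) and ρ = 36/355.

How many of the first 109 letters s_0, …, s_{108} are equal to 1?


#1s = Σ_{n=0}^{108} s_n = Σ_{n=0}^{108} (⌊(n+1)α+ρ⌋ − ⌊nα+ρ⌋)
the sum telescopes: every ⌊nα+ρ⌋ with 0 < n < 109 appears once with + and once with −, leaving ⌊109α+ρ⌋ − ⌊0·α+ρ⌋
109α + ρ = (109·113 + 36) / 355 = 12353/355
ρ = 36/355
⌊12353/355⌋ = 34,  ⌊36/355⌋ = 0
#1s = 34 − 0 = 34

34


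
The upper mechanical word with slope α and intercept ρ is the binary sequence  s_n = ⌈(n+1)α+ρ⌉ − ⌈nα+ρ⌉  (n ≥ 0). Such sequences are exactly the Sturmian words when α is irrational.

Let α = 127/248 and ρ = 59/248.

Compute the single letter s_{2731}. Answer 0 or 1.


1

(n+1)α + ρ = (2732·127 + 59) / 248 = 347023/248
nα + ρ     = (2731·127 + 59) / 248 = 346896/248
⌈347023/248⌉ = 1400,  ⌈346896/248⌉ = 1399
s_{2731} = 1400 − 1399 = 1


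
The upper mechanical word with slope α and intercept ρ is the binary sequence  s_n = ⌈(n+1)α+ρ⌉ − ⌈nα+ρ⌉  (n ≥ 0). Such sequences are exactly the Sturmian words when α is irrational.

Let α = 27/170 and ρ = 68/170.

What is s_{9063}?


0

(n+1)α + ρ = (9064·27 + 68) / 170 = 244796/170
nα + ρ     = (9063·27 + 68) / 170 = 244769/170
⌈244796/170⌉ = 1440,  ⌈244769/170⌉ = 1440
s_{9063} = 1440 − 1440 = 0


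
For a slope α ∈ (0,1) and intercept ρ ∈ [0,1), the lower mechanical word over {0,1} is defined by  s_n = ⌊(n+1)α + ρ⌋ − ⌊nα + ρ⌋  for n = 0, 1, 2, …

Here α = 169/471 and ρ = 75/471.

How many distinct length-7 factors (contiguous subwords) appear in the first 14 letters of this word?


t_n = ⌊(n·169+75)/471⌋ for n = 0 … 14:
  n=0…9: ⌊75/471⌋=0 ⌊244/471⌋=0 ⌊413/471⌋=0 ⌊582/471⌋=1 ⌊751/471⌋=1 ⌊920/471⌋=1 ⌊1089/471⌋=2 ⌊1258/471⌋=2 ⌊1427/471⌋=3 ⌊1596/471⌋=3
  n=10…14: ⌊1765/471⌋=3 ⌊1934/471⌋=4 ⌊2103/471⌋=4 ⌊2272/471⌋=4 ⌊2441/471⌋=5
s_n = t_(n+1) − t_n for n = 0 … 13 gives
prefix = 00100101001001
slide a length-7 window over [0..6] … [7..13] (8 windows); first occurrence of each distinct factor:
  [  0..  6] 0010010
  [  1..  7] 0100101
  [  2..  8] 1001010
  [  3..  9] 0010100
  [  4.. 10] 0101001
  [  5.. 11] 1010010
  [  6.. 12] 0100100
  [  7.. 13] 1001001
distinct factors: {0010010, 0010100, 0100100, 0100101, 0101001, 1001001, 1001010, 1010010}
count = 8  (Sturmian bound for length 7 is 8)

8


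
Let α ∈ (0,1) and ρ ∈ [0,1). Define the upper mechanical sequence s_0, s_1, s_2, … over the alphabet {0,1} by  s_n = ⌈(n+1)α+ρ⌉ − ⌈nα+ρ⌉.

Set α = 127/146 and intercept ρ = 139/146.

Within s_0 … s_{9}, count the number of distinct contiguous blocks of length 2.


t_n = ⌈(n·127+139)/146⌉ for n = 0 … 10:
  n=0…9: ⌈139/146⌉=1 ⌈266/146⌉=2 ⌈393/146⌉=3 ⌈520/146⌉=4 ⌈647/146⌉=5 ⌈774/146⌉=6 ⌈901/146⌉=7 ⌈1028/146⌉=8 ⌈1155/146⌉=8 ⌈1282/146⌉=9
  n=10: ⌈1409/146⌉=10
s_n = t_(n+1) − t_n for n = 0 … 9 gives
prefix = 1111111011
slide a length-2 window over [0..1] … [8..9] (9 windows); first occurrence of each distinct factor:
  [  0..  1] 11
  [  6..  7] 10
  [  7..  8] 01
  (the other 6 windows repeat one of these)
distinct factors: {01, 10, 11}
count = 3  (Sturmian bound for length 2 is 3)

3


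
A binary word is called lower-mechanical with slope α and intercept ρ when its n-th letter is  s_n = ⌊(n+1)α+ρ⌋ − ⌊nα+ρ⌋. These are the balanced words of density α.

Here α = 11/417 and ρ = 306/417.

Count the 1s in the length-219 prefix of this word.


6

#1s = Σ_{n=0}^{218} s_n = Σ_{n=0}^{218} (⌊(n+1)α+ρ⌋ − ⌊nα+ρ⌋)
the sum telescopes: every ⌊nα+ρ⌋ with 0 < n < 219 appears once with + and once with −, leaving ⌊219α+ρ⌋ − ⌊0·α+ρ⌋
219α + ρ = (219·11 + 306) / 417 = 2715/417
ρ = 306/417
⌊2715/417⌋ = 6,  ⌊306/417⌋ = 0
#1s = 6 − 0 = 6


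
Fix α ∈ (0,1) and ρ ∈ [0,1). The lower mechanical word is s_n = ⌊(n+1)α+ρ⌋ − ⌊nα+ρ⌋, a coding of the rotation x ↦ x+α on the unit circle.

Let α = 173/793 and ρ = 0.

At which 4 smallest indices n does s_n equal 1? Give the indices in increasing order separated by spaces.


n=0: ⌊173/793⌋−⌊0/793⌋ = 0−0 = 0
n=1: ⌊346/793⌋−⌊173/793⌋ = 0−0 = 0
n=2: ⌊519/793⌋−⌊346/793⌋ = 0−0 = 0
n=3: ⌊692/793⌋−⌊519/793⌋ = 0−0 = 0
n=4: ⌊865/793⌋−⌊692/793⌋ = 1−0 = 1  ← one
n=5: ⌊1038/793⌋−⌊865/793⌋ = 1−1 = 0
n=6: ⌊1211/793⌋−⌊1038/793⌋ = 1−1 = 0
n=7: ⌊1384/793⌋−⌊1211/793⌋ = 1−1 = 0
n=8: ⌊1557/793⌋−⌊1384/793⌋ = 1−1 = 0
n=9: ⌊1730/793⌋−⌊1557/793⌋ = 2−1 = 1  ← one
n=10: ⌊1903/793⌋−⌊1730/793⌋ = 2−2 = 0
n=11: ⌊2076/793⌋−⌊1903/793⌋ = 2−2 = 0
n=12: ⌊2249/793⌋−⌊2076/793⌋ = 2−2 = 0
n=13: ⌊2422/793⌋−⌊2249/793⌋ = 3−2 = 1  ← one
n=14: ⌊2595/793⌋−⌊2422/793⌋ = 3−3 = 0
n=15: ⌊2768/793⌋−⌊2595/793⌋ = 3−3 = 0
n=16: ⌊2941/793⌋−⌊2768/793⌋ = 3−3 = 0
n=17: ⌊3114/793⌋−⌊2941/793⌋ = 3−3 = 0
n=18: ⌊3287/793⌋−⌊3114/793⌋ = 4−3 = 1  ← one
positions of the first 4 ones: 4 9 13 18

4 9 13 18


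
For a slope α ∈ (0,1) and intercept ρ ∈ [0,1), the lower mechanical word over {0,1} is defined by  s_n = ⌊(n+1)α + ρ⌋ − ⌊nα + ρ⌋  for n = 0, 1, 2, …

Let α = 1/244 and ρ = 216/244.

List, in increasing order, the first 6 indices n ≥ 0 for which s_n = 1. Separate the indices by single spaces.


27 271 515 759 1003 1247

n=0: ⌊217/244⌋−⌊216/244⌋ = 0−0 = 0
n=1: ⌊218/244⌋−⌊217/244⌋ = 0−0 = 0
  …
n=27: ⌊244/244⌋−⌊243/244⌋ = 1−0 = 1  ← one
n=28: ⌊245/244⌋−⌊244/244⌋ = 1−1 = 0
n=29: ⌊246/244⌋−⌊245/244⌋ = 1−1 = 0
  …
n=271: ⌊488/244⌋−⌊487/244⌋ = 2−1 = 1  ← one
n=272: ⌊489/244⌋−⌊488/244⌋ = 2−2 = 0
n=273: ⌊490/244⌋−⌊489/244⌋ = 2−2 = 0
  …
n=515: ⌊732/244⌋−⌊731/244⌋ = 3−2 = 1  ← one
n=516: ⌊733/244⌋−⌊732/244⌋ = 3−3 = 0
n=517: ⌊734/244⌋−⌊733/244⌋ = 3−3 = 0
  …
n=759: ⌊976/244⌋−⌊975/244⌋ = 4−3 = 1  ← one
n=760: ⌊977/244⌋−⌊976/244⌋ = 4−4 = 0
n=761: ⌊978/244⌋−⌊977/244⌋ = 4−4 = 0
  …
n=1003: ⌊1220/244⌋−⌊1219/244⌋ = 5−4 = 1  ← one
n=1004: ⌊1221/244⌋−⌊1220/244⌋ = 5−5 = 0
n=1005: ⌊1222/244⌋−⌊1221/244⌋ = 5−5 = 0
  …
n=1247: ⌊1464/244⌋−⌊1463/244⌋ = 6−5 = 1  ← one
positions of the first 6 ones: 27 271 515 759 1003 1247
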